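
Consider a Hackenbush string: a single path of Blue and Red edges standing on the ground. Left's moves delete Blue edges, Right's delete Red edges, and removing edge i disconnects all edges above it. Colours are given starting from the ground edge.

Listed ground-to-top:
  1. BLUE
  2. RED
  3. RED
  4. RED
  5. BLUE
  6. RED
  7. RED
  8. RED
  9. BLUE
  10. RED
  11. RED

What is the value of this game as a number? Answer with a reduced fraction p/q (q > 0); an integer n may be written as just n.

137/1024

1 of 11 · B · max L 0 · min R +∞ gives 1
2 of 11 · BR · max L 0 · min R 1 gives 1/2
3 of 11 · BRR · max L 0 · min R 1/2 gives 1/4
4 of 11 · BRRR · max L 0 · min R 1/4 gives 1/8
5 of 11 · BRRRB · max L 1/8 · min R 1/4 gives 3/16
6 of 11 · BRRRBR · max L 1/8 · min R 3/16 gives 5/32
7 of 11 · BRRRBRR · max L 1/8 · min R 5/32 gives 9/64
8 of 11 · BRRRBRRR · max L 1/8 · min R 9/64 gives 17/128
9 of 11 · BRRRBRRRB · max L 17/128 · min R 9/64 gives 35/256
10 of 11 · BRRRBRRRBR · max L 17/128 · min R 35/256 gives 69/512
11 of 11 · BRRRBRRRBRR · max L 17/128 · min R 69/512 gives 137/1024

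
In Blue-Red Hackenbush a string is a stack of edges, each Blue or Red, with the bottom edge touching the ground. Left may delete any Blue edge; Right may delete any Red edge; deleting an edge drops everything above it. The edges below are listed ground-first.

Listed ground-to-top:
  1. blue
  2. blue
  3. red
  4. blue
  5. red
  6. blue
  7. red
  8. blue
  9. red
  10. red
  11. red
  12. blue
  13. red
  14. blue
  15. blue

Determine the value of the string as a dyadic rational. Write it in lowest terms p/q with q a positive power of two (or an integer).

13591/8192

Prefix values for blue blue red blue red blue red blue red red red blue red blue blue via {L|R} + simplicity:
edge 1 of 15 (blue): { 0 | ∅ } gives 1
edge 2 of 15 (blue): { 0 1 | ∅ } gives 2
edge 3 of 15 (red): { 0 1 | 2 } gives 3/2
edge 4 of 15 (blue): { 0 1 3/2 | 2 } gives 7/4
edge 5 of 15 (red): { 0 1 3/2 | 7/4 2 } gives 13/8
edge 6 of 15 (blue): { 0 1 3/2 13/8 | 7/4 2 } gives 27/16
edge 7 of 15 (red): { 0 1 3/2 13/8 | 27/16 7/4 2 } gives 53/32
edge 8 of 15 (blue): { 0 1 3/2 13/8 53/32 | 27/16 7/4 2 } gives 107/64
edge 9 of 15 (red): { 0 1 3/2 13/8 53/32 | 107/64 27/16 7/4 2 } gives 213/128
edge 10 of 15 (red): { 0 1 3/2 13/8 53/32 | 213/128 107/64 27/16 7/4 2 } gives 425/256
edge 11 of 15 (red): { 0 1 3/2 13/8 53/32 | 425/256 213/128 107/64 27/16 7/4 2 } gives 849/512
edge 12 of 15 (blue): { 0 1 3/2 13/8 53/32 849/512 | 425/256 213/128 107/64 27/16 7/4 2 } gives 1699/1024
edge 13 of 15 (red): { 0 1 3/2 13/8 53/32 849/512 | 1699/1024 425/256 213/128 107/64 27/16 7/4 2 } gives 3397/2048
edge 14 of 15 (blue): { 0 1 3/2 13/8 53/32 849/512 3397/2048 | 1699/1024 425/256 213/128 107/64 27/16 7/4 2 } gives 6795/4096
edge 15 of 15 (blue): { 0 1 3/2 13/8 53/32 849/512 3397/2048 6795/4096 | 1699/1024 425/256 213/128 107/64 27/16 7/4 2 } gives 13591/8192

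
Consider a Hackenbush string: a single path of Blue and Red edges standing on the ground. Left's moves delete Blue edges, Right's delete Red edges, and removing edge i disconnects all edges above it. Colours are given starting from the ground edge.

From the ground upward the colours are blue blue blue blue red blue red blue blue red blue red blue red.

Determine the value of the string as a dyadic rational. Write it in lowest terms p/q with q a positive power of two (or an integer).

1 of 14 · b · max L 0 · min R +∞ → 1
2 of 14 · bb · max L 1 · min R +∞ → 2
3 of 14 · bbb · max L 2 · min R +∞ → 3
4 of 14 · bbbb · max L 3 · min R +∞ → 4
5 of 14 · bbbbr · max L 3 · min R 4 → 7/2
6 of 14 · bbbbrb · max L 7/2 · min R 4 → 15/4
7 of 14 · bbbbrbr · max L 7/2 · min R 15/4 → 29/8
8 of 14 · bbbbrbrb · max L 29/8 · min R 15/4 → 59/16
9 of 14 · bbbbrbrbb · max L 59/16 · min R 15/4 → 119/32
10 of 14 · bbbbrbrbbr · max L 59/16 · min R 119/32 → 237/64
11 of 14 · bbbbrbrbbrb · max L 237/64 · min R 119/32 → 475/128
12 of 14 · bbbbrbrbbrbr · max L 237/64 · min R 475/128 → 949/256
13 of 14 · bbbbrbrbbrbrb · max L 949/256 · min R 475/128 → 1899/512
14 of 14 · bbbbrbrbbrbrbr · max L 949/256 · min R 1899/512 → 3797/1024

3797/1024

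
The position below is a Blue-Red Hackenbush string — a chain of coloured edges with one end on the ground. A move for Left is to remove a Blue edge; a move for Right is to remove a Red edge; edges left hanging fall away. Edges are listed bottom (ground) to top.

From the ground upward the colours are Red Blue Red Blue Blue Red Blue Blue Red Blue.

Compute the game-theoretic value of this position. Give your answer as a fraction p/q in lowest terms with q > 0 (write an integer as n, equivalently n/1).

-293/512

R: Left { none }, Right { 0 } → simplest -1
RB: Left { -1 }, Right { 0 } → simplest -1/2
RBR: Left { -1 }, Right { -1/2; 0 } → simplest -3/4
RBRB: Left { -1; -3/4 }, Right { -1/2; 0 } → simplest -5/8
RBRBB: Left { -1; -3/4; -5/8 }, Right { -1/2; 0 } → simplest -9/16
RBRBBR: Left { -1; -3/4; -5/8 }, Right { -9/16; -1/2; 0 } → simplest -19/32
RBRBBRB: Left { -1; -3/4; -5/8; -19/32 }, Right { -9/16; -1/2; 0 } → simplest -37/64
RBRBBRBB: Left { -1; -3/4; -5/8; -19/32; -37/64 }, Right { -9/16; -1/2; 0 } → simplest -73/128
RBRBBRBBR: Left { -1; -3/4; -5/8; -19/32; -37/64 }, Right { -73/128; -9/16; -1/2; 0 } → simplest -147/256
RBRBBRBBRB: Left { -1; -3/4; -5/8; -19/32; -37/64; -147/256 }, Right { -73/128; -9/16; -1/2; 0 } → simplest -293/512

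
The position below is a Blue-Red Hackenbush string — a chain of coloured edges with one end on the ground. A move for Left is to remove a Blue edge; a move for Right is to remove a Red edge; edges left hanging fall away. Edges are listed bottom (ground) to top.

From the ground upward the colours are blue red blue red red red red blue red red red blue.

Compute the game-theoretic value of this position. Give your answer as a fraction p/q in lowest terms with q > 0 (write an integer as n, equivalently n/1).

Prefix values for blue red blue red red red red blue red red red blue via {L|R} + simplicity:
1 of 12 · b · max L 0 · min R +∞ ⇒ 1
2 of 12 · br · max L 0 · min R 1 ⇒ 1/2
3 of 12 · brb · max L 1/2 · min R 1 ⇒ 3/4
4 of 12 · brbr · max L 1/2 · min R 3/4 ⇒ 5/8
5 of 12 · brbrr · max L 1/2 · min R 5/8 ⇒ 9/16
6 of 12 · brbrrr · max L 1/2 · min R 9/16 ⇒ 17/32
7 of 12 · brbrrrr · max L 1/2 · min R 17/32 ⇒ 33/64
8 of 12 · brbrrrrb · max L 33/64 · min R 17/32 ⇒ 67/128
9 of 12 · brbrrrrbr · max L 33/64 · min R 67/128 ⇒ 133/256
10 of 12 · brbrrrrbrr · max L 33/64 · min R 133/256 ⇒ 265/512
11 of 12 · brbrrrrbrrr · max L 33/64 · min R 265/512 ⇒ 529/1024
12 of 12 · brbrrrrbrrrb · max L 529/1024 · min R 265/512 ⇒ 1059/2048

1059/2048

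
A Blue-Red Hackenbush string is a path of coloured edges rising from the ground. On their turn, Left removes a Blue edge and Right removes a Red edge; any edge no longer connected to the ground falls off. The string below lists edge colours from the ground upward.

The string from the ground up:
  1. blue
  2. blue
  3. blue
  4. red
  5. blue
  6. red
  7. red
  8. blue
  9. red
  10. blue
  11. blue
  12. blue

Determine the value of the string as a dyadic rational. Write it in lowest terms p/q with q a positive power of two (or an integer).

1327/512

Build val(s[:k]) for k = 1..12, string s = blue blue blue red blue red red blue red blue blue blue.
step 1: add blue to get b; options L={ 0 } R={ · } so 1
step 2: add blue to get bb; options L={ 0; 1 } R={ · } so 2
step 3: add blue to get bbb; options L={ 0; 1; 2 } R={ · } so 3
step 4: add red to get bbbr; options L={ 0; 1; 2 } R={ 3 } so 5/2
step 5: add blue to get bbbrb; options L={ 0; 1; 2; 5/2 } R={ 3 } so 11/4
step 6: add red to get bbbrbr; options L={ 0; 1; 2; 5/2 } R={ 11/4; 3 } so 21/8
step 7: add red to get bbbrbrr; options L={ 0; 1; 2; 5/2 } R={ 21/8; 11/4; 3 } so 41/16
step 8: add blue to get bbbrbrrb; options L={ 0; 1; 2; 5/2; 41/16 } R={ 21/8; 11/4; 3 } so 83/32
step 9: add red to get bbbrbrrbr; options L={ 0; 1; 2; 5/2; 41/16 } R={ 83/32; 21/8; 11/4; 3 } so 165/64
step 10: add blue to get bbbrbrrbrb; options L={ 0; 1; 2; 5/2; 41/16; 165/64 } R={ 83/32; 21/8; 11/4; 3 } so 331/128
step 11: add blue to get bbbrbrrbrbb; options L={ 0; 1; 2; 5/2; 41/16; 165/64; 331/128 } R={ 83/32; 21/8; 11/4; 3 } so 663/256
step 12: add blue to get bbbrbrrbrbbb; options L={ 0; 1; 2; 5/2; 41/16; 165/64; 331/128; 663/256 } R={ 83/32; 21/8; 11/4; 3 } so 1327/512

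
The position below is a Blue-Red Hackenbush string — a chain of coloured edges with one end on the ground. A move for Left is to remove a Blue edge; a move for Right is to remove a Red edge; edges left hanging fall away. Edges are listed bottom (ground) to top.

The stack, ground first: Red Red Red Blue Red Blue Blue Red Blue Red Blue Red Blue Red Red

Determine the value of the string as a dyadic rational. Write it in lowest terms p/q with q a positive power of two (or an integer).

-10583/4096

Build value(s[:k]) for k = 1..15, string s = Red Red Red Blue Red Blue Blue Red Blue Red Blue Red Blue Red Red.
R: Left { (no moves) }, Right { 0 } = simplest -1
RR: Left { (no moves) }, Right { -1; 0 } = simplest -2
RRR: Left { (no moves) }, Right { -2; -1; 0 } = simplest -3
RRRB: Left { -3 }, Right { -2; -1; 0 } = simplest -5/2
RRRBR: Left { -3 }, Right { -5/2; -2; -1; 0 } = simplest -11/4
RRRBRB: Left { -3; -11/4 }, Right { -5/2; -2; -1; 0 } = simplest -21/8
RRRBRBB: Left { -3; -11/4; -21/8 }, Right { -5/2; -2; -1; 0 } = simplest -41/16
RRRBRBBR: Left { -3; -11/4; -21/8 }, Right { -41/16; -5/2; -2; -1; 0 } = simplest -83/32
RRRBRBBRB: Left { -3; -11/4; -21/8; -83/32 }, Right { -41/16; -5/2; -2; -1; 0 } = simplest -165/64
RRRBRBBRBR: Left { -3; -11/4; -21/8; -83/32 }, Right { -165/64; -41/16; -5/2; -2; -1; 0 } = simplest -331/128
RRRBRBBRBRB: Left { -3; -11/4; -21/8; -83/32; -331/128 }, Right { -165/64; -41/16; -5/2; -2; -1; 0 } = simplest -661/256
RRRBRBBRBRBR: Left { -3; -11/4; -21/8; -83/32; -331/128 }, Right { -661/256; -165/64; -41/16; -5/2; -2; -1; 0 } = simplest -1323/512
RRRBRBBRBRBRB: Left { -3; -11/4; -21/8; -83/32; -331/128; -1323/512 }, Right { -661/256; -165/64; -41/16; -5/2; -2; -1; 0 } = simplest -2645/1024
RRRBRBBRBRBRBR: Left { -3; -11/4; -21/8; -83/32; -331/128; -1323/512 }, Right { -2645/1024; -661/256; -165/64; -41/16; -5/2; -2; -1; 0 } = simplest -5291/2048
RRRBRBBRBRBRBRR: Left { -3; -11/4; -21/8; -83/32; -331/128; -1323/512 }, Right { -5291/2048; -2645/1024; -661/256; -165/64; -41/16; -5/2; -2; -1; 0 } = simplest -10583/4096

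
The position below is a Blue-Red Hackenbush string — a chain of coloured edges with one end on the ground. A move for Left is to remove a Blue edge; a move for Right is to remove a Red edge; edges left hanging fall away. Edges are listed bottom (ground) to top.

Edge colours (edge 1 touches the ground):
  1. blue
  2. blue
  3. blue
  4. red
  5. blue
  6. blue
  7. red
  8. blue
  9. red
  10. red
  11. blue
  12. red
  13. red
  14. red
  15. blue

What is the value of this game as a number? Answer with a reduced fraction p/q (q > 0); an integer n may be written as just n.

11555/4096

b: Left { 0 }, Right {  } — simplest 1
bb: Left { 0, 1 }, Right {  } — simplest 2
bbb: Left { 0, 1, 2 }, Right {  } — simplest 3
bbbr: Left { 0, 1, 2 }, Right { 3 } — simplest 5/2
bbbrb: Left { 0, 1, 2, 5/2 }, Right { 3 } — simplest 11/4
bbbrbb: Left { 0, 1, 2, 5/2, 11/4 }, Right { 3 } — simplest 23/8
bbbrbbr: Left { 0, 1, 2, 5/2, 11/4 }, Right { 23/8, 3 } — simplest 45/16
bbbrbbrb: Left { 0, 1, 2, 5/2, 11/4, 45/16 }, Right { 23/8, 3 } — simplest 91/32
bbbrbbrbr: Left { 0, 1, 2, 5/2, 11/4, 45/16 }, Right { 91/32, 23/8, 3 } — simplest 181/64
bbbrbbrbrr: Left { 0, 1, 2, 5/2, 11/4, 45/16 }, Right { 181/64, 91/32, 23/8, 3 } — simplest 361/128
bbbrbbrbrrb: Left { 0, 1, 2, 5/2, 11/4, 45/16, 361/128 }, Right { 181/64, 91/32, 23/8, 3 } — simplest 723/256
bbbrbbrbrrbr: Left { 0, 1, 2, 5/2, 11/4, 45/16, 361/128 }, Right { 723/256, 181/64, 91/32, 23/8, 3 } — simplest 1445/512
bbbrbbrbrrbrr: Left { 0, 1, 2, 5/2, 11/4, 45/16, 361/128 }, Right { 1445/512, 723/256, 181/64, 91/32, 23/8, 3 } — simplest 2889/1024
bbbrbbrbrrbrrr: Left { 0, 1, 2, 5/2, 11/4, 45/16, 361/128 }, Right { 2889/1024, 1445/512, 723/256, 181/64, 91/32, 23/8, 3 } — simplest 5777/2048
bbbrbbrbrrbrrrb: Left { 0, 1, 2, 5/2, 11/4, 45/16, 361/128, 5777/2048 }, Right { 2889/1024, 1445/512, 723/256, 181/64, 91/32, 23/8, 3 } — simplest 11555/4096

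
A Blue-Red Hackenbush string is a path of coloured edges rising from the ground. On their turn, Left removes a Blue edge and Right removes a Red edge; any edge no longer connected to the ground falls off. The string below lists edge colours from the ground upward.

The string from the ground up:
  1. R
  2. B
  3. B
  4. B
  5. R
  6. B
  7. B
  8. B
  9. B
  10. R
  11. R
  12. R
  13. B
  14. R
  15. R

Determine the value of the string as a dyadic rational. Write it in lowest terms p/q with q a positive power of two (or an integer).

R: Left {  }, Right { 0 } = simplest -1
RB: Left { -1 }, Right { 0 } = simplest -1/2
RBB: Left { -1; -1/2 }, Right { 0 } = simplest -1/4
RBBB: Left { -1; -1/2; -1/4 }, Right { 0 } = simplest -1/8
RBBBR: Left { -1; -1/2; -1/4 }, Right { -1/8; 0 } = simplest -3/16
RBBBRB: Left { -1; -1/2; -1/4; -3/16 }, Right { -1/8; 0 } = simplest -5/32
RBBBRBB: Left { -1; -1/2; -1/4; -3/16; -5/32 }, Right { -1/8; 0 } = simplest -9/64
RBBBRBBB: Left { -1; -1/2; -1/4; -3/16; -5/32; -9/64 }, Right { -1/8; 0 } = simplest -17/128
RBBBRBBBB: Left { -1; -1/2; -1/4; -3/16; -5/32; -9/64; -17/128 }, Right { -1/8; 0 } = simplest -33/256
RBBBRBBBBR: Left { -1; -1/2; -1/4; -3/16; -5/32; -9/64; -17/128 }, Right { -33/256; -1/8; 0 } = simplest -67/512
RBBBRBBBBRR: Left { -1; -1/2; -1/4; -3/16; -5/32; -9/64; -17/128 }, Right { -67/512; -33/256; -1/8; 0 } = simplest -135/1024
RBBBRBBBBRRR: Left { -1; -1/2; -1/4; -3/16; -5/32; -9/64; -17/128 }, Right { -135/1024; -67/512; -33/256; -1/8; 0 } = simplest -271/2048
RBBBRBBBBRRRB: Left { -1; -1/2; -1/4; -3/16; -5/32; -9/64; -17/128; -271/2048 }, Right { -135/1024; -67/512; -33/256; -1/8; 0 } = simplest -541/4096
RBBBRBBBBRRRBR: Left { -1; -1/2; -1/4; -3/16; -5/32; -9/64; -17/128; -271/2048 }, Right { -541/4096; -135/1024; -67/512; -33/256; -1/8; 0 } = simplest -1083/8192
RBBBRBBBBRRRBRR: Left { -1; -1/2; -1/4; -3/16; -5/32; -9/64; -17/128; -271/2048 }, Right { -1083/8192; -541/4096; -135/1024; -67/512; -33/256; -1/8; 0 } = simplest -2167/16384

-2167/16384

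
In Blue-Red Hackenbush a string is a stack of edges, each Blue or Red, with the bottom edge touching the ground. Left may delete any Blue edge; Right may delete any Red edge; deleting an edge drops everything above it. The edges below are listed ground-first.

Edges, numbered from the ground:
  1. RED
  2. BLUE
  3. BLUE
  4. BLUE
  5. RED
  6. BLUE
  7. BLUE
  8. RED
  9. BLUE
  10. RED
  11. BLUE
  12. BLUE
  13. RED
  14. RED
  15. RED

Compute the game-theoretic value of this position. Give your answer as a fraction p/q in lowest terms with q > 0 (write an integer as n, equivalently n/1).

-2383/16384

step 1: add RED to get R; options L={ — } R={ 0 } → -1
step 2: add BLUE to get RB; options L={ -1 } R={ 0 } → -1/2
step 3: add BLUE to get RBB; options L={ -1,-1/2 } R={ 0 } → -1/4
step 4: add BLUE to get RBBB; options L={ -1,-1/2,-1/4 } R={ 0 } → -1/8
step 5: add RED to get RBBBR; options L={ -1,-1/2,-1/4 } R={ -1/8,0 } → -3/16
step 6: add BLUE to get RBBBRB; options L={ -1,-1/2,-1/4,-3/16 } R={ -1/8,0 } → -5/32
step 7: add BLUE to get RBBBRBB; options L={ -1,-1/2,-1/4,-3/16,-5/32 } R={ -1/8,0 } → -9/64
step 8: add RED to get RBBBRBBR; options L={ -1,-1/2,-1/4,-3/16,-5/32 } R={ -9/64,-1/8,0 } → -19/128
step 9: add BLUE to get RBBBRBBRB; options L={ -1,-1/2,-1/4,-3/16,-5/32,-19/128 } R={ -9/64,-1/8,0 } → -37/256
step 10: add RED to get RBBBRBBRBR; options L={ -1,-1/2,-1/4,-3/16,-5/32,-19/128 } R={ -37/256,-9/64,-1/8,0 } → -75/512
step 11: add BLUE to get RBBBRBBRBRB; options L={ -1,-1/2,-1/4,-3/16,-5/32,-19/128,-75/512 } R={ -37/256,-9/64,-1/8,0 } → -149/1024
step 12: add BLUE to get RBBBRBBRBRBB; options L={ -1,-1/2,-1/4,-3/16,-5/32,-19/128,-75/512,-149/1024 } R={ -37/256,-9/64,-1/8,0 } → -297/2048
step 13: add RED to get RBBBRBBRBRBBR; options L={ -1,-1/2,-1/4,-3/16,-5/32,-19/128,-75/512,-149/1024 } R={ -297/2048,-37/256,-9/64,-1/8,0 } → -595/4096
step 14: add RED to get RBBBRBBRBRBBRR; options L={ -1,-1/2,-1/4,-3/16,-5/32,-19/128,-75/512,-149/1024 } R={ -595/4096,-297/2048,-37/256,-9/64,-1/8,0 } → -1191/8192
step 15: add RED to get RBBBRBBRBRBBRRR; options L={ -1,-1/2,-1/4,-3/16,-5/32,-19/128,-75/512,-149/1024 } R={ -1191/8192,-595/4096,-297/2048,-37/256,-9/64,-1/8,0 } → -2383/16384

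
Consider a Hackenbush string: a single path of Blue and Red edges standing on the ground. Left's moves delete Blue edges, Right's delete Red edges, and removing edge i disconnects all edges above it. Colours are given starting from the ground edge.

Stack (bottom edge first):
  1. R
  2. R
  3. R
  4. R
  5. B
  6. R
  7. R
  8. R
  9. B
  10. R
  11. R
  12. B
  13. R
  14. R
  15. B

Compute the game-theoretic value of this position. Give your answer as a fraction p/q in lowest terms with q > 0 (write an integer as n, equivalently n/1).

-8045/2048

R: Left {  }, Right { 0 } so simplest -1
RR: Left {  }, Right { -1, 0 } so simplest -2
RRR: Left {  }, Right { -2, -1, 0 } so simplest -3
RRRR: Left {  }, Right { -3, -2, -1, 0 } so simplest -4
RRRRB: Left { -4 }, Right { -3, -2, -1, 0 } so simplest -7/2
RRRRBR: Left { -4 }, Right { -7/2, -3, -2, -1, 0 } so simplest -15/4
RRRRBRR: Left { -4 }, Right { -15/4, -7/2, -3, -2, -1, 0 } so simplest -31/8
RRRRBRRR: Left { -4 }, Right { -31/8, -15/4, -7/2, -3, -2, -1, 0 } so simplest -63/16
RRRRBRRRB: Left { -4, -63/16 }, Right { -31/8, -15/4, -7/2, -3, -2, -1, 0 } so simplest -125/32
RRRRBRRRBR: Left { -4, -63/16 }, Right { -125/32, -31/8, -15/4, -7/2, -3, -2, -1, 0 } so simplest -251/64
RRRRBRRRBRR: Left { -4, -63/16 }, Right { -251/64, -125/32, -31/8, -15/4, -7/2, -3, -2, -1, 0 } so simplest -503/128
RRRRBRRRBRRB: Left { -4, -63/16, -503/128 }, Right { -251/64, -125/32, -31/8, -15/4, -7/2, -3, -2, -1, 0 } so simplest -1005/256
RRRRBRRRBRRBR: Left { -4, -63/16, -503/128 }, Right { -1005/256, -251/64, -125/32, -31/8, -15/4, -7/2, -3, -2, -1, 0 } so simplest -2011/512
RRRRBRRRBRRBRR: Left { -4, -63/16, -503/128 }, Right { -2011/512, -1005/256, -251/64, -125/32, -31/8, -15/4, -7/2, -3, -2, -1, 0 } so simplest -4023/1024
RRRRBRRRBRRBRRB: Left { -4, -63/16, -503/128, -4023/1024 }, Right { -2011/512, -1005/256, -251/64, -125/32, -31/8, -15/4, -7/2, -3, -2, -1, 0 } so simplest -8045/2048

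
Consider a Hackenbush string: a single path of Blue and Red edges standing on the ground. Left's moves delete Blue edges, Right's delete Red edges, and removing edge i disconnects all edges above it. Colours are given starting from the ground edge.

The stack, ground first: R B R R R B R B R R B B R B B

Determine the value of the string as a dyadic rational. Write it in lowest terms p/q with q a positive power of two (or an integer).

-15049/16384

R: Left { (no moves) }, Right { 0 } = simplest -1
RB: Left { -1 }, Right { 0 } = simplest -1/2
RBR: Left { -1 }, Right { -1/2 0 } = simplest -3/4
RBRR: Left { -1 }, Right { -3/4 -1/2 0 } = simplest -7/8
RBRRR: Left { -1 }, Right { -7/8 -3/4 -1/2 0 } = simplest -15/16
RBRRRB: Left { -1 -15/16 }, Right { -7/8 -3/4 -1/2 0 } = simplest -29/32
RBRRRBR: Left { -1 -15/16 }, Right { -29/32 -7/8 -3/4 -1/2 0 } = simplest -59/64
RBRRRBRB: Left { -1 -15/16 -59/64 }, Right { -29/32 -7/8 -3/4 -1/2 0 } = simplest -117/128
RBRRRBRBR: Left { -1 -15/16 -59/64 }, Right { -117/128 -29/32 -7/8 -3/4 -1/2 0 } = simplest -235/256
RBRRRBRBRR: Left { -1 -15/16 -59/64 }, Right { -235/256 -117/128 -29/32 -7/8 -3/4 -1/2 0 } = simplest -471/512
RBRRRBRBRRB: Left { -1 -15/16 -59/64 -471/512 }, Right { -235/256 -117/128 -29/32 -7/8 -3/4 -1/2 0 } = simplest -941/1024
RBRRRBRBRRBB: Left { -1 -15/16 -59/64 -471/512 -941/1024 }, Right { -235/256 -117/128 -29/32 -7/8 -3/4 -1/2 0 } = simplest -1881/2048
RBRRRBRBRRBBR: Left { -1 -15/16 -59/64 -471/512 -941/1024 }, Right { -1881/2048 -235/256 -117/128 -29/32 -7/8 -3/4 -1/2 0 } = simplest -3763/4096
RBRRRBRBRRBBRB: Left { -1 -15/16 -59/64 -471/512 -941/1024 -3763/4096 }, Right { -1881/2048 -235/256 -117/128 -29/32 -7/8 -3/4 -1/2 0 } = simplest -7525/8192
RBRRRBRBRRBBRBB: Left { -1 -15/16 -59/64 -471/512 -941/1024 -3763/4096 -7525/8192 }, Right { -1881/2048 -235/256 -117/128 -29/32 -7/8 -3/4 -1/2 0 } = simplest -15049/16384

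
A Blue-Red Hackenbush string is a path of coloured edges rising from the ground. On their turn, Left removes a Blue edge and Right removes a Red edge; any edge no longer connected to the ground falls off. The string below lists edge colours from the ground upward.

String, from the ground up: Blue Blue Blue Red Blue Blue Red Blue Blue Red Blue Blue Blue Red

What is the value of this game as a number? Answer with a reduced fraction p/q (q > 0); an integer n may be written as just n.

5853/2048

Recurse on prefixes of the 14-edge string Blue Blue Blue Red Blue Blue Red Blue Blue Red Blue Blue Blue Red:
1 of 14 · B · max L 0 · min R +∞ → 1
2 of 14 · BB · max L 1 · min R +∞ → 2
3 of 14 · BBB · max L 2 · min R +∞ → 3
4 of 14 · BBBR · max L 2 · min R 3 → 5/2
5 of 14 · BBBRB · max L 5/2 · min R 3 → 11/4
6 of 14 · BBBRBB · max L 11/4 · min R 3 → 23/8
7 of 14 · BBBRBBR · max L 11/4 · min R 23/8 → 45/16
8 of 14 · BBBRBBRB · max L 45/16 · min R 23/8 → 91/32
9 of 14 · BBBRBBRBB · max L 91/32 · min R 23/8 → 183/64
10 of 14 · BBBRBBRBBR · max L 91/32 · min R 183/64 → 365/128
11 of 14 · BBBRBBRBBRB · max L 365/128 · min R 183/64 → 731/256
12 of 14 · BBBRBBRBBRBB · max L 731/256 · min R 183/64 → 1463/512
13 of 14 · BBBRBBRBBRBBB · max L 1463/512 · min R 183/64 → 2927/1024
14 of 14 · BBBRBBRBBRBBBR · max L 1463/512 · min R 2927/1024 → 5853/2048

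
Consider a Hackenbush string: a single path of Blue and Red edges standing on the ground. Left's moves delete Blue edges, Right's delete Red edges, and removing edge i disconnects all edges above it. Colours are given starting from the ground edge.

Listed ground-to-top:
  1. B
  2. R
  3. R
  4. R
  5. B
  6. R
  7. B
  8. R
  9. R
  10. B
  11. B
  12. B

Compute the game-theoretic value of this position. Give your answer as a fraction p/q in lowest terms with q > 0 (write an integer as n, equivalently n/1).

335/2048

val_1 [B]  L=[0]  R=[(no moves)]  gives 1
val_2 [BR]  L=[0]  R=[1]  gives 1/2
val_3 [BRR]  L=[0]  R=[1/2; 1]  gives 1/4
val_4 [BRRR]  L=[0]  R=[1/4; 1/2; 1]  gives 1/8
val_5 [BRRRB]  L=[0; 1/8]  R=[1/4; 1/2; 1]  gives 3/16
val_6 [BRRRBR]  L=[0; 1/8]  R=[3/16; 1/4; 1/2; 1]  gives 5/32
val_7 [BRRRBRB]  L=[0; 1/8; 5/32]  R=[3/16; 1/4; 1/2; 1]  gives 11/64
val_8 [BRRRBRBR]  L=[0; 1/8; 5/32]  R=[11/64; 3/16; 1/4; 1/2; 1]  gives 21/128
val_9 [BRRRBRBRR]  L=[0; 1/8; 5/32]  R=[21/128; 11/64; 3/16; 1/4; 1/2; 1]  gives 41/256
val_10 [BRRRBRBRRB]  L=[0; 1/8; 5/32; 41/256]  R=[21/128; 11/64; 3/16; 1/4; 1/2; 1]  gives 83/512
val_11 [BRRRBRBRRBB]  L=[0; 1/8; 5/32; 41/256; 83/512]  R=[21/128; 11/64; 3/16; 1/4; 1/2; 1]  gives 167/1024
val_12 [BRRRBRBRRBBB]  L=[0; 1/8; 5/32; 41/256; 83/512; 167/1024]  R=[21/128; 11/64; 3/16; 1/4; 1/2; 1]  gives 335/2048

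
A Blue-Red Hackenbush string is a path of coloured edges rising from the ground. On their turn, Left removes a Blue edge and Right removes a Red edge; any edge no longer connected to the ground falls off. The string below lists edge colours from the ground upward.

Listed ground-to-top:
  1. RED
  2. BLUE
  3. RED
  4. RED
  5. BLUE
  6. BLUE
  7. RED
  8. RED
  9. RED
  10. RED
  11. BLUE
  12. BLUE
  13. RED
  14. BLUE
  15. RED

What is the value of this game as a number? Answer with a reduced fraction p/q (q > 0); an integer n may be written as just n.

-13259/16384

val_1 [R]  L=[(no moves)]  R=[0]  — -1
val_2 [RB]  L=[-1]  R=[0]  — -1/2
val_3 [RBR]  L=[-1]  R=[-1/2,0]  — -3/4
val_4 [RBRR]  L=[-1]  R=[-3/4,-1/2,0]  — -7/8
val_5 [RBRRB]  L=[-1,-7/8]  R=[-3/4,-1/2,0]  — -13/16
val_6 [RBRRBB]  L=[-1,-7/8,-13/16]  R=[-3/4,-1/2,0]  — -25/32
val_7 [RBRRBBR]  L=[-1,-7/8,-13/16]  R=[-25/32,-3/4,-1/2,0]  — -51/64
val_8 [RBRRBBRR]  L=[-1,-7/8,-13/16]  R=[-51/64,-25/32,-3/4,-1/2,0]  — -103/128
val_9 [RBRRBBRRR]  L=[-1,-7/8,-13/16]  R=[-103/128,-51/64,-25/32,-3/4,-1/2,0]  — -207/256
val_10 [RBRRBBRRRR]  L=[-1,-7/8,-13/16]  R=[-207/256,-103/128,-51/64,-25/32,-3/4,-1/2,0]  — -415/512
val_11 [RBRRBBRRRRB]  L=[-1,-7/8,-13/16,-415/512]  R=[-207/256,-103/128,-51/64,-25/32,-3/4,-1/2,0]  — -829/1024
val_12 [RBRRBBRRRRBB]  L=[-1,-7/8,-13/16,-415/512,-829/1024]  R=[-207/256,-103/128,-51/64,-25/32,-3/4,-1/2,0]  — -1657/2048
val_13 [RBRRBBRRRRBBR]  L=[-1,-7/8,-13/16,-415/512,-829/1024]  R=[-1657/2048,-207/256,-103/128,-51/64,-25/32,-3/4,-1/2,0]  — -3315/4096
val_14 [RBRRBBRRRRBBRB]  L=[-1,-7/8,-13/16,-415/512,-829/1024,-3315/4096]  R=[-1657/2048,-207/256,-103/128,-51/64,-25/32,-3/4,-1/2,0]  — -6629/8192
val_15 [RBRRBBRRRRBBRBR]  L=[-1,-7/8,-13/16,-415/512,-829/1024,-3315/4096]  R=[-6629/8192,-1657/2048,-207/256,-103/128,-51/64,-25/32,-3/4,-1/2,0]  — -13259/16384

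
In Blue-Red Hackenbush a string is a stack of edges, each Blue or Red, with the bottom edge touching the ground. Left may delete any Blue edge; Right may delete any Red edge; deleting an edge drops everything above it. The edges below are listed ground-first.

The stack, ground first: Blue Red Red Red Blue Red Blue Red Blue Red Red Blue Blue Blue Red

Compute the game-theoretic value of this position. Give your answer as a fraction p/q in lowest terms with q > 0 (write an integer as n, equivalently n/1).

2717/16384

v(B) = { 0 | — } = 1
v(BR) = { 0 | 1 } = 1/2
v(BRR) = { 0 | 1/2 1 } = 1/4
v(BRRR) = { 0 | 1/4 1/2 1 } = 1/8
v(BRRRB) = { 0 1/8 | 1/4 1/2 1 } = 3/16
v(BRRRBR) = { 0 1/8 | 3/16 1/4 1/2 1 } = 5/32
v(BRRRBRB) = { 0 1/8 5/32 | 3/16 1/4 1/2 1 } = 11/64
v(BRRRBRBR) = { 0 1/8 5/32 | 11/64 3/16 1/4 1/2 1 } = 21/128
v(BRRRBRBRB) = { 0 1/8 5/32 21/128 | 11/64 3/16 1/4 1/2 1 } = 43/256
v(BRRRBRBRBR) = { 0 1/8 5/32 21/128 | 43/256 11/64 3/16 1/4 1/2 1 } = 85/512
v(BRRRBRBRBRR) = { 0 1/8 5/32 21/128 | 85/512 43/256 11/64 3/16 1/4 1/2 1 } = 169/1024
v(BRRRBRBRBRRB) = { 0 1/8 5/32 21/128 169/1024 | 85/512 43/256 11/64 3/16 1/4 1/2 1 } = 339/2048
v(BRRRBRBRBRRBB) = { 0 1/8 5/32 21/128 169/1024 339/2048 | 85/512 43/256 11/64 3/16 1/4 1/2 1 } = 679/4096
v(BRRRBRBRBRRBBB) = { 0 1/8 5/32 21/128 169/1024 339/2048 679/4096 | 85/512 43/256 11/64 3/16 1/4 1/2 1 } = 1359/8192
v(BRRRBRBRBRRBBBR) = { 0 1/8 5/32 21/128 169/1024 339/2048 679/4096 | 1359/8192 85/512 43/256 11/64 3/16 1/4 1/2 1 } = 2717/16384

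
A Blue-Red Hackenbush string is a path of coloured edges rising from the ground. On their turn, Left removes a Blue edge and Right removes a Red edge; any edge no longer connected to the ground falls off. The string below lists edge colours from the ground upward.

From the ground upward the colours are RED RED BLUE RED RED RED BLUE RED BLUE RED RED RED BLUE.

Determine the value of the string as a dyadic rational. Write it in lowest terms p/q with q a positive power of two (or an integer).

G_1 [R]  L=[·]  R=[0]  so -1
G_2 [RR]  L=[·]  R=[-1,0]  so -2
G_3 [RRB]  L=[-2]  R=[-1,0]  so -3/2
G_4 [RRBR]  L=[-2]  R=[-3/2,-1,0]  so -7/4
G_5 [RRBRR]  L=[-2]  R=[-7/4,-3/2,-1,0]  so -15/8
G_6 [RRBRRR]  L=[-2]  R=[-15/8,-7/4,-3/2,-1,0]  so -31/16
G_7 [RRBRRRB]  L=[-2,-31/16]  R=[-15/8,-7/4,-3/2,-1,0]  so -61/32
G_8 [RRBRRRBR]  L=[-2,-31/16]  R=[-61/32,-15/8,-7/4,-3/2,-1,0]  so -123/64
G_9 [RRBRRRBRB]  L=[-2,-31/16,-123/64]  R=[-61/32,-15/8,-7/4,-3/2,-1,0]  so -245/128
G_10 [RRBRRRBRBR]  L=[-2,-31/16,-123/64]  R=[-245/128,-61/32,-15/8,-7/4,-3/2,-1,0]  so -491/256
G_11 [RRBRRRBRBRR]  L=[-2,-31/16,-123/64]  R=[-491/256,-245/128,-61/32,-15/8,-7/4,-3/2,-1,0]  so -983/512
G_12 [RRBRRRBRBRRR]  L=[-2,-31/16,-123/64]  R=[-983/512,-491/256,-245/128,-61/32,-15/8,-7/4,-3/2,-1,0]  so -1967/1024
G_13 [RRBRRRBRBRRRB]  L=[-2,-31/16,-123/64,-1967/1024]  R=[-983/512,-491/256,-245/128,-61/32,-15/8,-7/4,-3/2,-1,0]  so -3933/2048

-3933/2048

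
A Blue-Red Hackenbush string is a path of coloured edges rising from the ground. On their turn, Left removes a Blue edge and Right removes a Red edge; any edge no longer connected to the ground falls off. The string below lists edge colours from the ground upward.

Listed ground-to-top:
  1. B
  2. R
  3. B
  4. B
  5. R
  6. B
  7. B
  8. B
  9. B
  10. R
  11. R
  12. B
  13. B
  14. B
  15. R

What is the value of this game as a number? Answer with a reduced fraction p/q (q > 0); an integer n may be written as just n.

14237/16384

Build value(s[:k]) for k = 1..15, string s = B R B B R B B B B R R B B B R.
1 of 15 · B · max L 0 · min R +∞ so 1
2 of 15 · BR · max L 0 · min R 1 so 1/2
3 of 15 · BRB · max L 1/2 · min R 1 so 3/4
4 of 15 · BRBB · max L 3/4 · min R 1 so 7/8
5 of 15 · BRBBR · max L 3/4 · min R 7/8 so 13/16
6 of 15 · BRBBRB · max L 13/16 · min R 7/8 so 27/32
7 of 15 · BRBBRBB · max L 27/32 · min R 7/8 so 55/64
8 of 15 · BRBBRBBB · max L 55/64 · min R 7/8 so 111/128
9 of 15 · BRBBRBBBB · max L 111/128 · min R 7/8 so 223/256
10 of 15 · BRBBRBBBBR · max L 111/128 · min R 223/256 so 445/512
11 of 15 · BRBBRBBBBRR · max L 111/128 · min R 445/512 so 889/1024
12 of 15 · BRBBRBBBBRRB · max L 889/1024 · min R 445/512 so 1779/2048
13 of 15 · BRBBRBBBBRRBB · max L 1779/2048 · min R 445/512 so 3559/4096
14 of 15 · BRBBRBBBBRRBBB · max L 3559/4096 · min R 445/512 so 7119/8192
15 of 15 · BRBBRBBBBRRBBBR · max L 3559/4096 · min R 7119/8192 so 14237/16384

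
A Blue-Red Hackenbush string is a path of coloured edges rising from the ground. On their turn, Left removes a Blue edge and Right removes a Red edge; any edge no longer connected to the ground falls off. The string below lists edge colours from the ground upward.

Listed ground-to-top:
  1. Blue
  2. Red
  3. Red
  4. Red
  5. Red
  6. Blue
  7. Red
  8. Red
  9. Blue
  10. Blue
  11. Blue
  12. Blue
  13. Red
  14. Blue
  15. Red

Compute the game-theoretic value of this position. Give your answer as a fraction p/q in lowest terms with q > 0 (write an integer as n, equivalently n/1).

step 1: add Blue to get B; options L={ 0 } R={ · } => 1
step 2: add Red to get BR; options L={ 0 } R={ 1 } => 1/2
step 3: add Red to get BRR; options L={ 0 } R={ 1/2; 1 } => 1/4
step 4: add Red to get BRRR; options L={ 0 } R={ 1/4; 1/2; 1 } => 1/8
step 5: add Red to get BRRRR; options L={ 0 } R={ 1/8; 1/4; 1/2; 1 } => 1/16
step 6: add Blue to get BRRRRB; options L={ 0; 1/16 } R={ 1/8; 1/4; 1/2; 1 } => 3/32
step 7: add Red to get BRRRRBR; options L={ 0; 1/16 } R={ 3/32; 1/8; 1/4; 1/2; 1 } => 5/64
step 8: add Red to get BRRRRBRR; options L={ 0; 1/16 } R={ 5/64; 3/32; 1/8; 1/4; 1/2; 1 } => 9/128
step 9: add Blue to get BRRRRBRRB; options L={ 0; 1/16; 9/128 } R={ 5/64; 3/32; 1/8; 1/4; 1/2; 1 } => 19/256
step 10: add Blue to get BRRRRBRRBB; options L={ 0; 1/16; 9/128; 19/256 } R={ 5/64; 3/32; 1/8; 1/4; 1/2; 1 } => 39/512
step 11: add Blue to get BRRRRBRRBBB; options L={ 0; 1/16; 9/128; 19/256; 39/512 } R={ 5/64; 3/32; 1/8; 1/4; 1/2; 1 } => 79/1024
step 12: add Blue to get BRRRRBRRBBBB; options L={ 0; 1/16; 9/128; 19/256; 39/512; 79/1024 } R={ 5/64; 3/32; 1/8; 1/4; 1/2; 1 } => 159/2048
step 13: add Red to get BRRRRBRRBBBBR; options L={ 0; 1/16; 9/128; 19/256; 39/512; 79/1024 } R={ 159/2048; 5/64; 3/32; 1/8; 1/4; 1/2; 1 } => 317/4096
step 14: add Blue to get BRRRRBRRBBBBRB; options L={ 0; 1/16; 9/128; 19/256; 39/512; 79/1024; 317/4096 } R={ 159/2048; 5/64; 3/32; 1/8; 1/4; 1/2; 1 } => 635/8192
step 15: add Red to get BRRRRBRRBBBBRBR; options L={ 0; 1/16; 9/128; 19/256; 39/512; 79/1024; 317/4096 } R={ 635/8192; 159/2048; 5/64; 3/32; 1/8; 1/4; 1/2; 1 } => 1269/16384

1269/16384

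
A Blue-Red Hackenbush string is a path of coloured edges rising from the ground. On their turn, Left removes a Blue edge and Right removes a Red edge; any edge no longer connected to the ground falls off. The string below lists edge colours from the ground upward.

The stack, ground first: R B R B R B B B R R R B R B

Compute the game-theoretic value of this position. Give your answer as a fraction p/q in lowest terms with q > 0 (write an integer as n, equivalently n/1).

-5237/8192

Recurse on prefixes of the 14-edge string R B R B R B B B R R R B R B:
val(R) = { none | 0 } ⇒ -1
val(RB) = { -1 | 0 } ⇒ -1/2
val(RBR) = { -1 | -1/2; 0 } ⇒ -3/4
val(RBRB) = { -1; -3/4 | -1/2; 0 } ⇒ -5/8
val(RBRBR) = { -1; -3/4 | -5/8; -1/2; 0 } ⇒ -11/16
val(RBRBRB) = { -1; -3/4; -11/16 | -5/8; -1/2; 0 } ⇒ -21/32
val(RBRBRBB) = { -1; -3/4; -11/16; -21/32 | -5/8; -1/2; 0 } ⇒ -41/64
val(RBRBRBBB) = { -1; -3/4; -11/16; -21/32; -41/64 | -5/8; -1/2; 0 } ⇒ -81/128
val(RBRBRBBBR) = { -1; -3/4; -11/16; -21/32; -41/64 | -81/128; -5/8; -1/2; 0 } ⇒ -163/256
val(RBRBRBBBRR) = { -1; -3/4; -11/16; -21/32; -41/64 | -163/256; -81/128; -5/8; -1/2; 0 } ⇒ -327/512
val(RBRBRBBBRRR) = { -1; -3/4; -11/16; -21/32; -41/64 | -327/512; -163/256; -81/128; -5/8; -1/2; 0 } ⇒ -655/1024
val(RBRBRBBBRRRB) = { -1; -3/4; -11/16; -21/32; -41/64; -655/1024 | -327/512; -163/256; -81/128; -5/8; -1/2; 0 } ⇒ -1309/2048
val(RBRBRBBBRRRBR) = { -1; -3/4; -11/16; -21/32; -41/64; -655/1024 | -1309/2048; -327/512; -163/256; -81/128; -5/8; -1/2; 0 } ⇒ -2619/4096
val(RBRBRBBBRRRBRB) = { -1; -3/4; -11/16; -21/32; -41/64; -655/1024; -2619/4096 | -1309/2048; -327/512; -163/256; -81/128; -5/8; -1/2; 0 } ⇒ -5237/8192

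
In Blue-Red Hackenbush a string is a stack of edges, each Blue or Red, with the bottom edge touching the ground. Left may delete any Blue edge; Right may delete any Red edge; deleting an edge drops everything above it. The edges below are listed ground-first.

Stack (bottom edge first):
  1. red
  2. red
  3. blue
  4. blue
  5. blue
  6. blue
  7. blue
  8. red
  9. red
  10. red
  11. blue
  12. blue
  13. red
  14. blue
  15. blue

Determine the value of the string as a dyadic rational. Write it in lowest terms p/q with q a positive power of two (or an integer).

Recurse on prefixes of the 15-edge string red red blue blue blue blue blue red red red blue blue red blue blue:
1 of 15 · r · max L −∞ · min R 0 gives -1
2 of 15 · rr · max L −∞ · min R -1 gives -2
3 of 15 · rrb · max L -2 · min R -1 gives -3/2
4 of 15 · rrbb · max L -3/2 · min R -1 gives -5/4
5 of 15 · rrbbb · max L -5/4 · min R -1 gives -9/8
6 of 15 · rrbbbb · max L -9/8 · min R -1 gives -17/16
7 of 15 · rrbbbbb · max L -17/16 · min R -1 gives -33/32
8 of 15 · rrbbbbbr · max L -17/16 · min R -33/32 gives -67/64
9 of 15 · rrbbbbbrr · max L -17/16 · min R -67/64 gives -135/128
10 of 15 · rrbbbbbrrr · max L -17/16 · min R -135/128 gives -271/256
11 of 15 · rrbbbbbrrrb · max L -271/256 · min R -135/128 gives -541/512
12 of 15 · rrbbbbbrrrbb · max L -541/512 · min R -135/128 gives -1081/1024
13 of 15 · rrbbbbbrrrbbr · max L -541/512 · min R -1081/1024 gives -2163/2048
14 of 15 · rrbbbbbrrrbbrb · max L -2163/2048 · min R -1081/1024 gives -4325/4096
15 of 15 · rrbbbbbrrrbbrbb · max L -4325/4096 · min R -1081/1024 gives -8649/8192

-8649/8192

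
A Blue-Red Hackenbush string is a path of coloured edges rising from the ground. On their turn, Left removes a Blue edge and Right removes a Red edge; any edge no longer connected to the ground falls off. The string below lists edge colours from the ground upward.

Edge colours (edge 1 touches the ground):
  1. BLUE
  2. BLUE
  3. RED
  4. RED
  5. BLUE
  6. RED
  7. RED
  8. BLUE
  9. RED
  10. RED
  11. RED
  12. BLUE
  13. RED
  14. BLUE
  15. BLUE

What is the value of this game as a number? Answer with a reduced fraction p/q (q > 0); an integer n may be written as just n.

Prefix values for BLUE BLUE RED RED BLUE RED RED BLUE RED RED RED BLUE RED BLUE BLUE via {L|R} + simplicity:
B: Left { 0 }, Right { none } → simplest 1
BB: Left { 0; 1 }, Right { none } → simplest 2
BBR: Left { 0; 1 }, Right { 2 } → simplest 3/2
BBRR: Left { 0; 1 }, Right { 3/2; 2 } → simplest 5/4
BBRRB: Left { 0; 1; 5/4 }, Right { 3/2; 2 } → simplest 11/8
BBRRBR: Left { 0; 1; 5/4 }, Right { 11/8; 3/2; 2 } → simplest 21/16
BBRRBRR: Left { 0; 1; 5/4 }, Right { 21/16; 11/8; 3/2; 2 } → simplest 41/32
BBRRBRRB: Left { 0; 1; 5/4; 41/32 }, Right { 21/16; 11/8; 3/2; 2 } → simplest 83/64
BBRRBRRBR: Left { 0; 1; 5/4; 41/32 }, Right { 83/64; 21/16; 11/8; 3/2; 2 } → simplest 165/128
BBRRBRRBRR: Left { 0; 1; 5/4; 41/32 }, Right { 165/128; 83/64; 21/16; 11/8; 3/2; 2 } → simplest 329/256
BBRRBRRBRRR: Left { 0; 1; 5/4; 41/32 }, Right { 329/256; 165/128; 83/64; 21/16; 11/8; 3/2; 2 } → simplest 657/512
BBRRBRRBRRRB: Left { 0; 1; 5/4; 41/32; 657/512 }, Right { 329/256; 165/128; 83/64; 21/16; 11/8; 3/2; 2 } → simplest 1315/1024
BBRRBRRBRRRBR: Left { 0; 1; 5/4; 41/32; 657/512 }, Right { 1315/1024; 329/256; 165/128; 83/64; 21/16; 11/8; 3/2; 2 } → simplest 2629/2048
BBRRBRRBRRRBRB: Left { 0; 1; 5/4; 41/32; 657/512; 2629/2048 }, Right { 1315/1024; 329/256; 165/128; 83/64; 21/16; 11/8; 3/2; 2 } → simplest 5259/4096
BBRRBRRBRRRBRBB: Left { 0; 1; 5/4; 41/32; 657/512; 2629/2048; 5259/4096 }, Right { 1315/1024; 329/256; 165/128; 83/64; 21/16; 11/8; 3/2; 2 } → simplest 10519/8192

10519/8192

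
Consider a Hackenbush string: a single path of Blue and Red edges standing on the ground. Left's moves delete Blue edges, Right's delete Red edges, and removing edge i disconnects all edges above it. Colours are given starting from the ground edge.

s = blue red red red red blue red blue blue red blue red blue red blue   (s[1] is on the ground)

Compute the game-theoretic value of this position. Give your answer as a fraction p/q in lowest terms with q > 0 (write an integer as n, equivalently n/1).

g(b) = { 0 | · } = 1
g(br) = { 0 | 1 } = 1/2
g(brr) = { 0 | 1/2,1 } = 1/4
g(brrr) = { 0 | 1/4,1/2,1 } = 1/8
g(brrrr) = { 0 | 1/8,1/4,1/2,1 } = 1/16
g(brrrrb) = { 0,1/16 | 1/8,1/4,1/2,1 } = 3/32
g(brrrrbr) = { 0,1/16 | 3/32,1/8,1/4,1/2,1 } = 5/64
g(brrrrbrb) = { 0,1/16,5/64 | 3/32,1/8,1/4,1/2,1 } = 11/128
g(brrrrbrbb) = { 0,1/16,5/64,11/128 | 3/32,1/8,1/4,1/2,1 } = 23/256
g(brrrrbrbbr) = { 0,1/16,5/64,11/128 | 23/256,3/32,1/8,1/4,1/2,1 } = 45/512
g(brrrrbrbbrb) = { 0,1/16,5/64,11/128,45/512 | 23/256,3/32,1/8,1/4,1/2,1 } = 91/1024
g(brrrrbrbbrbr) = { 0,1/16,5/64,11/128,45/512 | 91/1024,23/256,3/32,1/8,1/4,1/2,1 } = 181/2048
g(brrrrbrbbrbrb) = { 0,1/16,5/64,11/128,45/512,181/2048 | 91/1024,23/256,3/32,1/8,1/4,1/2,1 } = 363/4096
g(brrrrbrbbrbrbr) = { 0,1/16,5/64,11/128,45/512,181/2048 | 363/4096,91/1024,23/256,3/32,1/8,1/4,1/2,1 } = 725/8192
g(brrrrbrbbrbrbrb) = { 0,1/16,5/64,11/128,45/512,181/2048,725/8192 | 363/4096,91/1024,23/256,3/32,1/8,1/4,1/2,1 } = 1451/16384

1451/16384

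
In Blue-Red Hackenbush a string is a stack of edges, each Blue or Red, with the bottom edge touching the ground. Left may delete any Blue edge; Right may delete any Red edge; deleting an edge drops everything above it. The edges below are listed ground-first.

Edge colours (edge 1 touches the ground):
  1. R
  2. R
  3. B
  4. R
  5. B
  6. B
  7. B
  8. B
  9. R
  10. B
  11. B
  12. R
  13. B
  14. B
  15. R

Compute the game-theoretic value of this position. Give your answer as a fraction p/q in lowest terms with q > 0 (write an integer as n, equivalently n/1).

1 of 15 · R · max L −∞ · min R 0 → -1
2 of 15 · RR · max L −∞ · min R -1 → -2
3 of 15 · RRB · max L -2 · min R -1 → -3/2
4 of 15 · RRBR · max L -2 · min R -3/2 → -7/4
5 of 15 · RRBRB · max L -7/4 · min R -3/2 → -13/8
6 of 15 · RRBRBB · max L -13/8 · min R -3/2 → -25/16
7 of 15 · RRBRBBB · max L -25/16 · min R -3/2 → -49/32
8 of 15 · RRBRBBBB · max L -49/32 · min R -3/2 → -97/64
9 of 15 · RRBRBBBBR · max L -49/32 · min R -97/64 → -195/128
10 of 15 · RRBRBBBBRB · max L -195/128 · min R -97/64 → -389/256
11 of 15 · RRBRBBBBRBB · max L -389/256 · min R -97/64 → -777/512
12 of 15 · RRBRBBBBRBBR · max L -389/256 · min R -777/512 → -1555/1024
13 of 15 · RRBRBBBBRBBRB · max L -1555/1024 · min R -777/512 → -3109/2048
14 of 15 · RRBRBBBBRBBRBB · max L -3109/2048 · min R -777/512 → -6217/4096
15 of 15 · RRBRBBBBRBBRBBR · max L -3109/2048 · min R -6217/4096 → -12435/8192

-12435/8192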